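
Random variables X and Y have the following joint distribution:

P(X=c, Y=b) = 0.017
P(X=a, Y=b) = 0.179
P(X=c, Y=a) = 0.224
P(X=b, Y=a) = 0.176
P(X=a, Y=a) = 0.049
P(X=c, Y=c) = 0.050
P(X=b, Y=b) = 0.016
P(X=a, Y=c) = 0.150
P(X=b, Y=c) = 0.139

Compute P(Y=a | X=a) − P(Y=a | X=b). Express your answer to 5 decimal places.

P(X=a) = 0.049 + 0.179 + 0.150 = 0.378; P(Y=a | X=a) = 0.049/0.378 = 0.129630.
P(X=b) = 0.176 + 0.016 + 0.139 = 0.331; P(Y=a | X=b) = 0.176/0.331 = 0.531722.
Difference = -0.40209.

-0.40209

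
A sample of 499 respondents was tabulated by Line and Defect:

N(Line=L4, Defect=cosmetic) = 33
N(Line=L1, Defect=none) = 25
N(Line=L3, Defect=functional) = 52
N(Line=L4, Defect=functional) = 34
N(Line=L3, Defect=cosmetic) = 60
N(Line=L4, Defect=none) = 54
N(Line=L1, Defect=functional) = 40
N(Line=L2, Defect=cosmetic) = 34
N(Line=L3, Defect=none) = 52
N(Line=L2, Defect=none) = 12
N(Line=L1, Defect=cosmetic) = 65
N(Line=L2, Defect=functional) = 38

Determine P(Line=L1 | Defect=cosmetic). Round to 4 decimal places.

0.3385

Total with Defect=cosmetic: 65 + 34 + 60 + 33 = 192.
P(Line=L1 | Defect=cosmetic) = 65/192 = 0.3385.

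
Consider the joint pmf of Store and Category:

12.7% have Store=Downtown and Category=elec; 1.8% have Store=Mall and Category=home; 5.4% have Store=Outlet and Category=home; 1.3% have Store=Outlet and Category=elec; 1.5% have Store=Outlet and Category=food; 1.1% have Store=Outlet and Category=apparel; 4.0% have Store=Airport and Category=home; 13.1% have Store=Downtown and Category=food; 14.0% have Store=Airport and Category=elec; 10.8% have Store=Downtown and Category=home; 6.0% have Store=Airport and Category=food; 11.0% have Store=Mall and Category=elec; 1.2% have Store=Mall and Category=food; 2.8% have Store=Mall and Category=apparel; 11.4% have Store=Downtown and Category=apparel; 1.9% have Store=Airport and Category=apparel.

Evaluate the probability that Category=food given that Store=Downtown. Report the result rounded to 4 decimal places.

P(Store=Downtown) = 0.131 + 0.114 + 0.127 + 0.108 = 0.480.
P(Category=food | Store=Downtown) = 0.131/0.480 = 0.2729.

0.2729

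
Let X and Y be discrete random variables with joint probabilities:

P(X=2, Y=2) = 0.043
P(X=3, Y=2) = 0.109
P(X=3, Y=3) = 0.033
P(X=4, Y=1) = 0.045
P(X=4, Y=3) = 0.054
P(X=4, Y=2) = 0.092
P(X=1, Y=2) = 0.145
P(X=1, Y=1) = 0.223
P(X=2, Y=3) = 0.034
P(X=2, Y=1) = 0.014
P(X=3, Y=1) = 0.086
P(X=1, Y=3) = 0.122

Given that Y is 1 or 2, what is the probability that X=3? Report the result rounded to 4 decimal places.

0.2576

P(Y=1) = 0.223 + 0.014 + 0.086 + 0.045 = 0.368.
P(Y=2) = 0.145 + 0.043 + 0.109 + 0.092 = 0.389.
P(Y ∈ {1, 2}) = 0.368 + 0.389 = 0.757; P(X=3, Y ∈ {1, 2}) = 0.086 + 0.109 = 0.195.
P(X=3 | Y ∈ {1, 2}) = 0.195/0.757 = 0.2576.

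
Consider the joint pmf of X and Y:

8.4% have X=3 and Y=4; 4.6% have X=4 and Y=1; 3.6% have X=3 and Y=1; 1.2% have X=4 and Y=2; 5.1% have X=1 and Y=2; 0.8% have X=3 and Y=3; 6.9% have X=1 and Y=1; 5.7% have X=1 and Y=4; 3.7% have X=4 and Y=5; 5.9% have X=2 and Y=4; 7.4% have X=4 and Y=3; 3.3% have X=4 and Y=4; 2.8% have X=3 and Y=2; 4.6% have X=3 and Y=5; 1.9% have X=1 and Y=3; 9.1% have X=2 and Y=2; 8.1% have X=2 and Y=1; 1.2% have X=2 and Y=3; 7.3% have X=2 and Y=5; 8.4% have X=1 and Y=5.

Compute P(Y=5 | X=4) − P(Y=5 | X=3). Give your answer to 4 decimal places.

P(X=4) = 0.046 + 0.012 + 0.074 + 0.033 + 0.037 = 0.202; P(Y=5 | X=4) = 0.037/0.202 = 0.18317.
P(X=3) = 0.036 + 0.028 + 0.008 + 0.084 + 0.046 = 0.202; P(Y=5 | X=3) = 0.046/0.202 = 0.22772.
Difference = -0.0446.

-0.0446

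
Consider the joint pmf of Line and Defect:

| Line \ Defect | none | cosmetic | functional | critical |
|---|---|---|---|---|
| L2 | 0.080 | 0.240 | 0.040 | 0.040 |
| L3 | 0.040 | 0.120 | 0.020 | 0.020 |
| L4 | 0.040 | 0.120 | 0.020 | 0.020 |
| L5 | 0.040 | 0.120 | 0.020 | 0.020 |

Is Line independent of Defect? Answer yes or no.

yes

Every cell satisfies P(Line,Defect) = P(Line)·P(Defect). For instance P(Line=L2) = 0.400, P(Defect=critical) = 0.100, and 0.400×0.100 = 0.040 matches the joint entry. So Line and Defect are independent.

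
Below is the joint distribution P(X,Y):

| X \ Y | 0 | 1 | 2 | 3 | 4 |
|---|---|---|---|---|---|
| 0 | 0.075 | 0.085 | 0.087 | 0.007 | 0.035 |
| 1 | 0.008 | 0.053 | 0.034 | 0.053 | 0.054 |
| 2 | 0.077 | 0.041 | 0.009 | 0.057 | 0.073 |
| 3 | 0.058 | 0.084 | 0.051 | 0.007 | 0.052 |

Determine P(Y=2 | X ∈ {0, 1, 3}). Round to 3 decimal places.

0.231

P(X=0) = 0.075 + 0.085 + 0.087 + 0.007 + 0.035 = 0.289.
P(X=1) = 0.008 + 0.053 + 0.034 + 0.053 + 0.054 = 0.202.
P(X=3) = 0.058 + 0.084 + 0.051 + 0.007 + 0.052 = 0.252.
P(X ∈ {0, 1, 3}) = 0.289 + 0.202 + 0.252 = 0.743; P(Y=2, X ∈ {0, 1, 3}) = 0.087 + 0.034 + 0.051 = 0.172.
P(Y=2 | X ∈ {0, 1, 3}) = 0.172/0.743 = 0.231.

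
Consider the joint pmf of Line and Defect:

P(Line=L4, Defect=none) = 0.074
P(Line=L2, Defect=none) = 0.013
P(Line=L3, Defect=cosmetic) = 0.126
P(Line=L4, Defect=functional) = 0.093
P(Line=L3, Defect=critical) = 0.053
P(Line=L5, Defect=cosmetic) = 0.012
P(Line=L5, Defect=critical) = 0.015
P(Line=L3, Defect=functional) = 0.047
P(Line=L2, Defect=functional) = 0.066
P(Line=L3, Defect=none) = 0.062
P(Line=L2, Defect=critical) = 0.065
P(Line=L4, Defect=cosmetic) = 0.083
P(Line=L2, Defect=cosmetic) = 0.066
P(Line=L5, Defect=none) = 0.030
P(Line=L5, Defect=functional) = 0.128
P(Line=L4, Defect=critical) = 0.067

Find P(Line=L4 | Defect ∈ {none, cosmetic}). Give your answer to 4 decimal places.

0.3369

P(Defect=none) = 0.013 + 0.062 + 0.074 + 0.030 = 0.179.
P(Defect=cosmetic) = 0.066 + 0.126 + 0.083 + 0.012 = 0.287.
P(Defect ∈ {none, cosmetic}) = 0.179 + 0.287 = 0.466; P(Line=L4, Defect ∈ {none, cosmetic}) = 0.074 + 0.083 = 0.157.
P(Line=L4 | Defect ∈ {none, cosmetic}) = 0.157/0.466 = 0.3369.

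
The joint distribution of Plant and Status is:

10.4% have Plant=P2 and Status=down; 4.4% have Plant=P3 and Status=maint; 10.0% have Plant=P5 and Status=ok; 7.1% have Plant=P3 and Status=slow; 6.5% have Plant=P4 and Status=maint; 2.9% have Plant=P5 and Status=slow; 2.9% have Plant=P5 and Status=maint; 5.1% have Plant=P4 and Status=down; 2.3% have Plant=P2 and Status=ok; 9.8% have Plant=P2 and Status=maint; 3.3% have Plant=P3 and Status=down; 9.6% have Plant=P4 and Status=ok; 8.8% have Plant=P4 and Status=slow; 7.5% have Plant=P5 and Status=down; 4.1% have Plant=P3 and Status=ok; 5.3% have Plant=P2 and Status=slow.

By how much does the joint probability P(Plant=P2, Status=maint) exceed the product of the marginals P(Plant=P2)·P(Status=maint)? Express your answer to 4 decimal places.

0.0324

P(Plant=P2) = 0.023 + 0.053 + 0.104 + 0.098 = 0.278.
P(Status=maint) = 0.098 + 0.044 + 0.065 + 0.029 = 0.236.
P(Plant=P2, Status=maint) − P(Plant=P2)P(Status=maint) = 0.098 − 0.278×0.236 = 0.0324.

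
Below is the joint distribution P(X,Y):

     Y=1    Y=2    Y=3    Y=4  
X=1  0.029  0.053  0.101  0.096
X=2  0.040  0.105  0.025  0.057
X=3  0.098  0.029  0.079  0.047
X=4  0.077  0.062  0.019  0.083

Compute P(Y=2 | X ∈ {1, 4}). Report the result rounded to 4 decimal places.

P(X=1) = 0.029 + 0.053 + 0.101 + 0.096 = 0.279.
P(X=4) = 0.077 + 0.062 + 0.019 + 0.083 = 0.241.
P(X ∈ {1, 4}) = 0.279 + 0.241 = 0.520; P(Y=2, X ∈ {1, 4}) = 0.053 + 0.062 = 0.115.
P(Y=2 | X ∈ {1, 4}) = 0.115/0.520 = 0.2212.

0.2212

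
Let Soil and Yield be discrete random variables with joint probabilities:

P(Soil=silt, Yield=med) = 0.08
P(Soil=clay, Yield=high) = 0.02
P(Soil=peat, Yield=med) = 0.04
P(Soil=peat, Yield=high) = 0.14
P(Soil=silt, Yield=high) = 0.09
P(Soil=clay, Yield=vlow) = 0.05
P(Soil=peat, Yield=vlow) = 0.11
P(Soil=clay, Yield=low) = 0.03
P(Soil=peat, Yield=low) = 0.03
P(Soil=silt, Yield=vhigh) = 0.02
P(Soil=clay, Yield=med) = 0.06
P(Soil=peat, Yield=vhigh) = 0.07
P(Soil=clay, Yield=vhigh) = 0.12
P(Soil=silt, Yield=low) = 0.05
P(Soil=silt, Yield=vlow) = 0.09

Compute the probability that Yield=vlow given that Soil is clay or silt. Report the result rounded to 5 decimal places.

0.22951

P(Soil=clay) = 0.05 + 0.03 + 0.06 + 0.02 + 0.12 = 0.28.
P(Soil=silt) = 0.09 + 0.05 + 0.08 + 0.09 + 0.02 = 0.33.
P(Soil ∈ {clay, silt}) = 0.28 + 0.33 = 0.61; P(Yield=vlow, Soil ∈ {clay, silt}) = 0.05 + 0.09 = 0.14.
P(Yield=vlow | Soil ∈ {clay, silt}) = 0.14/0.61 = 0.22951.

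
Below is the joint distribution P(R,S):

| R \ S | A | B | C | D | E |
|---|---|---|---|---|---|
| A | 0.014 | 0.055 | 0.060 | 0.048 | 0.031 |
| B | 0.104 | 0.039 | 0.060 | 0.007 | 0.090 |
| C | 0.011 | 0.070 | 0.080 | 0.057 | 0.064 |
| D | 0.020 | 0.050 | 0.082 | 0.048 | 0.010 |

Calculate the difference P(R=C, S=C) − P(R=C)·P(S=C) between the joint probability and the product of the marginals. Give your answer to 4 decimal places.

P(R=C) = 0.011 + 0.070 + 0.080 + 0.057 + 0.064 = 0.282.
P(S=C) = 0.060 + 0.060 + 0.080 + 0.082 = 0.282.
P(R=C, S=C) − P(R=C)P(S=C) = 0.080 − 0.282×0.282 = 0.0005.

0.0005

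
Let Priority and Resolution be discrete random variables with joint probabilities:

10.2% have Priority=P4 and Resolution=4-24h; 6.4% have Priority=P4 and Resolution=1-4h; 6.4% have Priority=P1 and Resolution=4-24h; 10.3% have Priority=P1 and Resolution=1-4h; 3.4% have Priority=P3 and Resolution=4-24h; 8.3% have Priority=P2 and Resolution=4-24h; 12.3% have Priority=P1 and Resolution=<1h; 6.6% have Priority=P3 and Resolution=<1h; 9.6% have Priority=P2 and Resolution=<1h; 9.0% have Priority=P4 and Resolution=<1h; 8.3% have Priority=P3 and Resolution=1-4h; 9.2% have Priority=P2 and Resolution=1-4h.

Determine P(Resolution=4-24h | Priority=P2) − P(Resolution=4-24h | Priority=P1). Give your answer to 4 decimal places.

P(Priority=P2) = 0.096 + 0.092 + 0.083 = 0.271; P(Resolution=4-24h | Priority=P2) = 0.083/0.271 = 0.30627.
P(Priority=P1) = 0.123 + 0.103 + 0.064 = 0.290; P(Resolution=4-24h | Priority=P1) = 0.064/0.290 = 0.22069.
Difference = 0.0856.

0.0856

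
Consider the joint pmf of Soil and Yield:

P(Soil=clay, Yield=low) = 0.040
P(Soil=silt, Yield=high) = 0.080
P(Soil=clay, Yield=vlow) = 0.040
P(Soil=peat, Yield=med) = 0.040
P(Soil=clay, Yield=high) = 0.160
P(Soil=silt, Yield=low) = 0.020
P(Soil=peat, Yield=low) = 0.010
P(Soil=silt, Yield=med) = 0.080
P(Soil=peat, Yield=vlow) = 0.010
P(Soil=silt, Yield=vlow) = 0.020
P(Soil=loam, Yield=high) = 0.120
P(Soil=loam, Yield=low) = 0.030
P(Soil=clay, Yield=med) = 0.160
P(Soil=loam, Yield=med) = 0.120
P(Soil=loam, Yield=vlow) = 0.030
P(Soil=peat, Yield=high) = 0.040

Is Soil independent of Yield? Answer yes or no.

yes

Every cell satisfies P(Soil,Yield) = P(Soil)·P(Yield). For instance P(Soil=loam) = 0.300, P(Yield=high) = 0.400, and 0.300×0.400 = 0.120 matches the joint entry. So Soil and Yield are independent.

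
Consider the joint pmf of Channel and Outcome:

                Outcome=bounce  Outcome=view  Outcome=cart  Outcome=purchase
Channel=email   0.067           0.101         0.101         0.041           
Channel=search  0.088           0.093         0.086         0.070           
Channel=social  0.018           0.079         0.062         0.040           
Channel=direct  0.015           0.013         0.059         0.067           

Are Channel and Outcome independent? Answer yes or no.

no

P(Channel=direct) = 0.154 and P(Outcome=purchase) = 0.218, so their product is 0.03357, but P(Channel=direct, Outcome=purchase) = 0.067. Since these differ, Channel and Outcome are not independent.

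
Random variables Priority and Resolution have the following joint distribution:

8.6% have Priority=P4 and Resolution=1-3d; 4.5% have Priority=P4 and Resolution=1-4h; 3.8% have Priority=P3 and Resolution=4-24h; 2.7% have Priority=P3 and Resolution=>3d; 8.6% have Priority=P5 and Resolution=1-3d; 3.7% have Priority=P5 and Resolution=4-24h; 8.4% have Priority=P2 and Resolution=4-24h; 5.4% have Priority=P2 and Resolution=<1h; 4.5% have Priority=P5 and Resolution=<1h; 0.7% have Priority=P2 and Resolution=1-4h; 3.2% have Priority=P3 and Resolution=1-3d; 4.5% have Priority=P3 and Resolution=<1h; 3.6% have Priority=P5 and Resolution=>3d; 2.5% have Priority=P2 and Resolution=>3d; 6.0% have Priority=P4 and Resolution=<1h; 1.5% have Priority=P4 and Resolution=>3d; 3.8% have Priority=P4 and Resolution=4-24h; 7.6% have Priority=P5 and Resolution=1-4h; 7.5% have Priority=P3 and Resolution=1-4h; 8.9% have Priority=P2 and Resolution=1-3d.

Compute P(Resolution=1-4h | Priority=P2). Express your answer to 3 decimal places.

P(Priority=P2) = 0.054 + 0.007 + 0.084 + 0.089 + 0.025 = 0.259.
P(Resolution=1-4h | Priority=P2) = 0.007/0.259 = 0.027.

0.027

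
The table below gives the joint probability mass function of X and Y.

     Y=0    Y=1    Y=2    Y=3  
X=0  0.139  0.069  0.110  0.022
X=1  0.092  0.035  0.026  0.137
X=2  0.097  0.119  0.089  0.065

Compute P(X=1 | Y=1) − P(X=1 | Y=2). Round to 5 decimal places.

0.04140

P(Y=1) = 0.069 + 0.035 + 0.119 = 0.223; P(X=1 | Y=1) = 0.035/0.223 = 0.156951.
P(Y=2) = 0.110 + 0.026 + 0.089 = 0.225; P(X=1 | Y=2) = 0.026/0.225 = 0.115556.
Difference = 0.04140.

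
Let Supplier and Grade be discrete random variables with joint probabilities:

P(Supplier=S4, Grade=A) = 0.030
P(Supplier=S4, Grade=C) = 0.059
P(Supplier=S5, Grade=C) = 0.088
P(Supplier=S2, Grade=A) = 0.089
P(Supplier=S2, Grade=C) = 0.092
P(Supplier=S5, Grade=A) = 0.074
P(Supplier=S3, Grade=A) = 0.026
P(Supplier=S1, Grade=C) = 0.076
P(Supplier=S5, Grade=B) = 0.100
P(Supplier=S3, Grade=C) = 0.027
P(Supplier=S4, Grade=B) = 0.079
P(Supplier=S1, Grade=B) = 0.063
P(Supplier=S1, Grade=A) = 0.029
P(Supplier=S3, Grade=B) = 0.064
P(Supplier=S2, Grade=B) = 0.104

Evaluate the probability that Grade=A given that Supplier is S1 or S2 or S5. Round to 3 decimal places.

0.269

P(Supplier=S1) = 0.029 + 0.063 + 0.076 = 0.168.
P(Supplier=S2) = 0.089 + 0.104 + 0.092 = 0.285.
P(Supplier=S5) = 0.074 + 0.100 + 0.088 = 0.262.
P(Supplier ∈ {S1, S2, S5}) = 0.168 + 0.285 + 0.262 = 0.715; P(Grade=A, Supplier ∈ {S1, S2, S5}) = 0.029 + 0.089 + 0.074 = 0.192.
P(Grade=A | Supplier ∈ {S1, S2, S5}) = 0.192/0.715 = 0.269.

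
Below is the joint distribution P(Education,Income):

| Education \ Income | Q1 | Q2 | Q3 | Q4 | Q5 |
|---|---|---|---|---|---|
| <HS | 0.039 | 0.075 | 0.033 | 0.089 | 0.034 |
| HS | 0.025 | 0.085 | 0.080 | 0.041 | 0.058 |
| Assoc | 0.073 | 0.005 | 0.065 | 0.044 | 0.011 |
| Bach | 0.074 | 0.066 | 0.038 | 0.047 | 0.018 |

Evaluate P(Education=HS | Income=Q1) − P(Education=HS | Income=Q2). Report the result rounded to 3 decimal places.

P(Income=Q1) = 0.039 + 0.025 + 0.073 + 0.074 = 0.211; P(Education=HS | Income=Q1) = 0.025/0.211 = 0.1185.
P(Income=Q2) = 0.075 + 0.085 + 0.005 + 0.066 = 0.231; P(Education=HS | Income=Q2) = 0.085/0.231 = 0.3680.
Difference = -0.249.

-0.249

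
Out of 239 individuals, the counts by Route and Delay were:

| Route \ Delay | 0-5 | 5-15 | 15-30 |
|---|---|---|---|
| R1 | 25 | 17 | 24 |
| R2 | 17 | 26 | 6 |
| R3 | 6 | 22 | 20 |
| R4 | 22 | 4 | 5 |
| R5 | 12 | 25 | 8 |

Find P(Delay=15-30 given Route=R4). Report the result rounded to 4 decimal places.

Total with Route=R4: 22 + 4 + 5 = 31.
P(Delay=15-30 | Route=R4) = 5/31 = 0.1613.

0.1613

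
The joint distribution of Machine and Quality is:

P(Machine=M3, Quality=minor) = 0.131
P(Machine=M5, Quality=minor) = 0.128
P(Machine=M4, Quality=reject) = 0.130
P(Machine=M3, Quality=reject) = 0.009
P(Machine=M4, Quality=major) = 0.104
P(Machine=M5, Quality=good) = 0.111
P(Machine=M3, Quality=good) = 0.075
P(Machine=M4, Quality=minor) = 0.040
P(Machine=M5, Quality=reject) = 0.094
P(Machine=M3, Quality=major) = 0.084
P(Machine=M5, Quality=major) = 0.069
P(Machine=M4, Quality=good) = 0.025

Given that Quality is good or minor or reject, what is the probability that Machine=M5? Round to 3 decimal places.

P(Quality=good) = 0.075 + 0.025 + 0.111 = 0.211.
P(Quality=minor) = 0.131 + 0.040 + 0.128 = 0.299.
P(Quality=reject) = 0.009 + 0.130 + 0.094 = 0.233.
P(Quality ∈ {good, minor, reject}) = 0.211 + 0.299 + 0.233 = 0.743; P(Machine=M5, Quality ∈ {good, minor, reject}) = 0.111 + 0.128 + 0.094 = 0.333.
P(Machine=M5 | Quality ∈ {good, minor, reject}) = 0.333/0.743 = 0.448.

0.448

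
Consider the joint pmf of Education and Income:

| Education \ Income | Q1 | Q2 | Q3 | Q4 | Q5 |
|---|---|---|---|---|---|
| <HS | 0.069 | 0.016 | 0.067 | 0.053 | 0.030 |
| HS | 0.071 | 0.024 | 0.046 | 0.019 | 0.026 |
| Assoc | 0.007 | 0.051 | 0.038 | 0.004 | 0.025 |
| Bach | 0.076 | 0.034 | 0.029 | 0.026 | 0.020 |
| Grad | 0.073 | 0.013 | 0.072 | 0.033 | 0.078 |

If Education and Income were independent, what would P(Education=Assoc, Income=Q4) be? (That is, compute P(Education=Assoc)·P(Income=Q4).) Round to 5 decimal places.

P(Education=Assoc) = 0.007 + 0.051 + 0.038 + 0.004 + 0.025 = 0.125.
P(Income=Q4) = 0.053 + 0.019 + 0.004 + 0.026 + 0.033 = 0.135.
Product: 0.125 × 0.135 = 0.01688.

0.01688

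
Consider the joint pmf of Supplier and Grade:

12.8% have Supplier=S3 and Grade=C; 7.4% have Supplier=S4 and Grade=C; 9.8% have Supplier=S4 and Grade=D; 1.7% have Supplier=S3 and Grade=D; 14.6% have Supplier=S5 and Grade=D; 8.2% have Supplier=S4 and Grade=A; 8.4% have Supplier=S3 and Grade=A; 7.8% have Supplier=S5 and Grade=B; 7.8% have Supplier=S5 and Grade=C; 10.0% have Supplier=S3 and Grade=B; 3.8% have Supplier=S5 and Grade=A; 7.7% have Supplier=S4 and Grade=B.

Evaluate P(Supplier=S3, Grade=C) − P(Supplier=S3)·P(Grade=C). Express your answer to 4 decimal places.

0.0359

P(Supplier=S3) = 0.084 + 0.100 + 0.128 + 0.017 = 0.329.
P(Grade=C) = 0.128 + 0.074 + 0.078 = 0.280.
P(Supplier=S3, Grade=C) − P(Supplier=S3)P(Grade=C) = 0.128 − 0.329×0.280 = 0.0359.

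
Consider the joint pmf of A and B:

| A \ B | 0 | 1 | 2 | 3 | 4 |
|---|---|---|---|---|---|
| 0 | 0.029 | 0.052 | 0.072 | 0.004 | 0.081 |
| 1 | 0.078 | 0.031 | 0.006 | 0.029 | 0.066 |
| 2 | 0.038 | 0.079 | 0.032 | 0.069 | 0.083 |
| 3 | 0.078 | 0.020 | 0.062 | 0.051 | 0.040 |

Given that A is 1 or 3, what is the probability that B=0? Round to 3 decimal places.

0.338

P(A=1) = 0.078 + 0.031 + 0.006 + 0.029 + 0.066 = 0.210.
P(A=3) = 0.078 + 0.020 + 0.062 + 0.051 + 0.040 = 0.251.
P(A ∈ {1, 3}) = 0.210 + 0.251 = 0.461; P(B=0, A ∈ {1, 3}) = 0.078 + 0.078 = 0.156.
P(B=0 | A ∈ {1, 3}) = 0.156/0.461 = 0.338.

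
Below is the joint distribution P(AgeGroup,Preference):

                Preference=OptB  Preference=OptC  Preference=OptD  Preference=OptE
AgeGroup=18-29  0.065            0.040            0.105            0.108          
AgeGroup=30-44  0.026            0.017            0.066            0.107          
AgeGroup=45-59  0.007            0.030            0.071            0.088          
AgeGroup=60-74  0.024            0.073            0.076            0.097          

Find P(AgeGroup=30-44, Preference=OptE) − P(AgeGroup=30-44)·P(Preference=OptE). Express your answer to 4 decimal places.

P(AgeGroup=30-44) = 0.026 + 0.017 + 0.066 + 0.107 = 0.216.
P(Preference=OptE) = 0.108 + 0.107 + 0.088 + 0.097 = 0.400.
P(AgeGroup=30-44, Preference=OptE) − P(AgeGroup=30-44)P(Preference=OptE) = 0.107 − 0.216×0.400 = 0.0206.

0.0206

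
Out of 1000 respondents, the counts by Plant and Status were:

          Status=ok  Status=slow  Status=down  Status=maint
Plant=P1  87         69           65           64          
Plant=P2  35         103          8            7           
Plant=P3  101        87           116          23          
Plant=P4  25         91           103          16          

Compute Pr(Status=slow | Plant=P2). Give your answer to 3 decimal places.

0.673

Total with Plant=P2: 35 + 103 + 8 + 7 = 153.
P(Status=slow | Plant=P2) = 103/153 = 0.673.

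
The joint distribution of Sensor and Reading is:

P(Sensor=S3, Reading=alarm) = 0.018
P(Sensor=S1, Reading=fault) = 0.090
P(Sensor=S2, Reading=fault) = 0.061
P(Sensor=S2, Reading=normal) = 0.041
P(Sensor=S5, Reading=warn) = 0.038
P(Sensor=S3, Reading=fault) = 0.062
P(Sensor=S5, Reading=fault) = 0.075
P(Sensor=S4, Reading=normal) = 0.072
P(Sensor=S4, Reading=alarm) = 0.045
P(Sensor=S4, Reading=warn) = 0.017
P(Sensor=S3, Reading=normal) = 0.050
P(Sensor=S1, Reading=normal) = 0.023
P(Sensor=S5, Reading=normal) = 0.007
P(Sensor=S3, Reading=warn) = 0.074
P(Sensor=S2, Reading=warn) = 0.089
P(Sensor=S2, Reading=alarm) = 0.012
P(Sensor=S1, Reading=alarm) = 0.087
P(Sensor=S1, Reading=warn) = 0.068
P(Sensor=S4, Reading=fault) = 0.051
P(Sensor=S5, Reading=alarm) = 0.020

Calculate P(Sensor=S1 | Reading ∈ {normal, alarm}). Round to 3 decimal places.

P(Reading=normal) = 0.023 + 0.041 + 0.050 + 0.072 + 0.007 = 0.193.
P(Reading=alarm) = 0.087 + 0.012 + 0.018 + 0.045 + 0.020 = 0.182.
P(Reading ∈ {normal, alarm}) = 0.193 + 0.182 = 0.375; P(Sensor=S1, Reading ∈ {normal, alarm}) = 0.023 + 0.087 = 0.110.
P(Sensor=S1 | Reading ∈ {normal, alarm}) = 0.110/0.375 = 0.293.

0.293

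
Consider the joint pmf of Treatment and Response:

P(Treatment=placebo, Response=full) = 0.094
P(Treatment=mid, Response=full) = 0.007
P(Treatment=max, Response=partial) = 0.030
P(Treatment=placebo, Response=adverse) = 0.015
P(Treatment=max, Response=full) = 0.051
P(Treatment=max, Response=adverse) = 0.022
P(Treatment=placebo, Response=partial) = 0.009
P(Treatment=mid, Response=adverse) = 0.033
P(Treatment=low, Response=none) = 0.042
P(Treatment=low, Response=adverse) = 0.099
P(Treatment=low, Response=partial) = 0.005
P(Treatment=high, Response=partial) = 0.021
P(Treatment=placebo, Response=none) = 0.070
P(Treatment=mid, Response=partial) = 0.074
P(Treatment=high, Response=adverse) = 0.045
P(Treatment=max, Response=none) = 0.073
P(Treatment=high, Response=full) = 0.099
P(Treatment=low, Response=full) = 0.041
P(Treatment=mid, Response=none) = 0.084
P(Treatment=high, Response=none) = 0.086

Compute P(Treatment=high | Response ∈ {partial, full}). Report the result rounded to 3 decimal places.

0.278

P(Response=partial) = 0.009 + 0.005 + 0.074 + 0.021 + 0.030 = 0.139.
P(Response=full) = 0.094 + 0.041 + 0.007 + 0.099 + 0.051 = 0.292.
P(Response ∈ {partial, full}) = 0.139 + 0.292 = 0.431; P(Treatment=high, Response ∈ {partial, full}) = 0.021 + 0.099 = 0.120.
P(Treatment=high | Response ∈ {partial, full}) = 0.120/0.431 = 0.278.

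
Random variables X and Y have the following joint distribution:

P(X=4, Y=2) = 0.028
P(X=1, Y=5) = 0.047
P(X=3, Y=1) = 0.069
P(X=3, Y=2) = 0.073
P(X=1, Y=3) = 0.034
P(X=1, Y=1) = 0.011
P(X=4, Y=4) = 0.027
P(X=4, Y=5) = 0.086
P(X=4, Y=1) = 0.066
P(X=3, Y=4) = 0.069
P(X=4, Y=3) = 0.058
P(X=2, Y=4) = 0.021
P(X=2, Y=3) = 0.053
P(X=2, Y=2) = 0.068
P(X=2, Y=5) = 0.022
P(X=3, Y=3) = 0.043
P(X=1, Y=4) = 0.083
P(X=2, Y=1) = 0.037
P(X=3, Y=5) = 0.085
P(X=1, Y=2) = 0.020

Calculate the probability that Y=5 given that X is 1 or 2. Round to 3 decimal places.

P(X=1) = 0.011 + 0.020 + 0.034 + 0.083 + 0.047 = 0.195.
P(X=2) = 0.037 + 0.068 + 0.053 + 0.021 + 0.022 = 0.201.
P(X ∈ {1, 2}) = 0.195 + 0.201 = 0.396; P(Y=5, X ∈ {1, 2}) = 0.047 + 0.022 = 0.069.
P(Y=5 | X ∈ {1, 2}) = 0.069/0.396 = 0.174.

0.174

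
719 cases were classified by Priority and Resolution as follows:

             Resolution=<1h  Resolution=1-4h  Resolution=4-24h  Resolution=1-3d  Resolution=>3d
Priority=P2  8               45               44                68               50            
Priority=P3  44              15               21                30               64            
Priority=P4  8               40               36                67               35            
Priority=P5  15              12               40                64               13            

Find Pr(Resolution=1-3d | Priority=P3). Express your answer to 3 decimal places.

Total with Priority=P3: 44 + 15 + 21 + 30 + 64 = 174.
P(Resolution=1-3d | Priority=P3) = 30/174 = 0.172.

0.172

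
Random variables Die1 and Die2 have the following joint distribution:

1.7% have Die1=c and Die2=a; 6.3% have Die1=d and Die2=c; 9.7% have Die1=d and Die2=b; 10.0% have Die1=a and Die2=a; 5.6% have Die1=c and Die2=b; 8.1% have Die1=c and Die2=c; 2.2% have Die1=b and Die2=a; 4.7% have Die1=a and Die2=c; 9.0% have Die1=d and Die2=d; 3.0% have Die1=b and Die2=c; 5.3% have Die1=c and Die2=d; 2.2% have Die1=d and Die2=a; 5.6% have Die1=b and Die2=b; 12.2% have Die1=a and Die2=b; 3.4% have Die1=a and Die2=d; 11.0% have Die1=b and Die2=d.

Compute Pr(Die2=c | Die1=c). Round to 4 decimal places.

P(Die1=c) = 0.017 + 0.056 + 0.081 + 0.053 = 0.207.
P(Die2=c | Die1=c) = 0.081/0.207 = 0.3913.

0.3913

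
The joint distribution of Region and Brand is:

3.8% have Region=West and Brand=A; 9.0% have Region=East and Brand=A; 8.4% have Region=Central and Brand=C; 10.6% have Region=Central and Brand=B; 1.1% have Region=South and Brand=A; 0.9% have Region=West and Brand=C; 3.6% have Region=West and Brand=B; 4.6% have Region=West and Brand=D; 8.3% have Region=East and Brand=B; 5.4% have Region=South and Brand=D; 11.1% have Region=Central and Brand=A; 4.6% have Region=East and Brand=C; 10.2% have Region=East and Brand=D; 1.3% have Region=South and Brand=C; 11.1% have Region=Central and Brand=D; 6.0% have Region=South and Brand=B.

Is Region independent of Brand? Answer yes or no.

P(Region=South) = 0.138 and P(Brand=A) = 0.250, so their product is 0.03450, but P(Region=South, Brand=A) = 0.011. Since these differ, Region and Brand are not independent.

no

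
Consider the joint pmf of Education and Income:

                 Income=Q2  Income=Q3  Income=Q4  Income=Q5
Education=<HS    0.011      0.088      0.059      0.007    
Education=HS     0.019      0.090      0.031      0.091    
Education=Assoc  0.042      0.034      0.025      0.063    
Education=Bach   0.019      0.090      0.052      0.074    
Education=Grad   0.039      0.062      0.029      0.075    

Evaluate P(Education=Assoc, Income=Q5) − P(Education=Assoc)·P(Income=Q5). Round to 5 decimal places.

P(Education=Assoc) = 0.042 + 0.034 + 0.025 + 0.063 = 0.164.
P(Income=Q5) = 0.007 + 0.091 + 0.063 + 0.074 + 0.075 = 0.310.
P(Education=Assoc, Income=Q5) − P(Education=Assoc)P(Income=Q5) = 0.063 − 0.164×0.310 = 0.01216.

0.01216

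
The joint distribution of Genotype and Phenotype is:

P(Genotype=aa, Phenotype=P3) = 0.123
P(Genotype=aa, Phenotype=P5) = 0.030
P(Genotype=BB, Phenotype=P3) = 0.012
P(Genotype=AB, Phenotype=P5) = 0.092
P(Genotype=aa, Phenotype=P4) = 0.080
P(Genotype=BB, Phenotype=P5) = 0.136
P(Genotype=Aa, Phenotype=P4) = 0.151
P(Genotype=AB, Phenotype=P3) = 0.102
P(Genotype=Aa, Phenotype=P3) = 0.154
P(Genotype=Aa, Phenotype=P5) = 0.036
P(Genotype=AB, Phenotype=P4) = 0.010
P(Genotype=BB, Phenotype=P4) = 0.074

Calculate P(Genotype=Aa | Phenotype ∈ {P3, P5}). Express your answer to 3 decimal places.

P(Phenotype=P3) = 0.154 + 0.123 + 0.102 + 0.012 = 0.391.
P(Phenotype=P5) = 0.036 + 0.030 + 0.092 + 0.136 = 0.294.
P(Phenotype ∈ {P3, P5}) = 0.391 + 0.294 = 0.685; P(Genotype=Aa, Phenotype ∈ {P3, P5}) = 0.154 + 0.036 = 0.190.
P(Genotype=Aa | Phenotype ∈ {P3, P5}) = 0.190/0.685 = 0.277.

0.277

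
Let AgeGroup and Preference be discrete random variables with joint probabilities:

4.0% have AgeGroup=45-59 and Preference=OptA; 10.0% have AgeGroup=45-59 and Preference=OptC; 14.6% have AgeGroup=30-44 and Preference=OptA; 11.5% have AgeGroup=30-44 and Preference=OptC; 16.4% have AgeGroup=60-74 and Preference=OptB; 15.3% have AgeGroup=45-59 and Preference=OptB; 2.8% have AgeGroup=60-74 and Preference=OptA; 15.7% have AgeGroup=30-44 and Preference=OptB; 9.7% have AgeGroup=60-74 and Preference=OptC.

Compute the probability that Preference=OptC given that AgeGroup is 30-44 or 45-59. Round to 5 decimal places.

0.30239

P(AgeGroup=30-44) = 0.146 + 0.157 + 0.115 = 0.418.
P(AgeGroup=45-59) = 0.040 + 0.153 + 0.100 = 0.293.
P(AgeGroup ∈ {30-44, 45-59}) = 0.418 + 0.293 = 0.711; P(Preference=OptC, AgeGroup ∈ {30-44, 45-59}) = 0.115 + 0.100 = 0.215.
P(Preference=OptC | AgeGroup ∈ {30-44, 45-59}) = 0.215/0.711 = 0.30239.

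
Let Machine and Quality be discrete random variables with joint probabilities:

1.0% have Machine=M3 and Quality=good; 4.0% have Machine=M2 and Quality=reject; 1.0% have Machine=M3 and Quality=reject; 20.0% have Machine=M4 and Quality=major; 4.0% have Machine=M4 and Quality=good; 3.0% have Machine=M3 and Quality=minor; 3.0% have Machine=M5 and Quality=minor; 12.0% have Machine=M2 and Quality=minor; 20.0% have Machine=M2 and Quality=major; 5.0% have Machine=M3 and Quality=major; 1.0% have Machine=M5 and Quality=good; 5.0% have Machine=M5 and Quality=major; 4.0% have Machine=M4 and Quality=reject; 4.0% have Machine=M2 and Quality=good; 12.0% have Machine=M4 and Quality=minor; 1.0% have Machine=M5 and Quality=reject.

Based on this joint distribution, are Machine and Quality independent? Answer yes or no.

Every cell satisfies P(Machine,Quality) = P(Machine)·P(Quality). For instance P(Machine=M3) = 0.100, P(Quality=minor) = 0.300, and 0.100×0.300 = 0.030 matches the joint entry. So Machine and Quality are independent.

yes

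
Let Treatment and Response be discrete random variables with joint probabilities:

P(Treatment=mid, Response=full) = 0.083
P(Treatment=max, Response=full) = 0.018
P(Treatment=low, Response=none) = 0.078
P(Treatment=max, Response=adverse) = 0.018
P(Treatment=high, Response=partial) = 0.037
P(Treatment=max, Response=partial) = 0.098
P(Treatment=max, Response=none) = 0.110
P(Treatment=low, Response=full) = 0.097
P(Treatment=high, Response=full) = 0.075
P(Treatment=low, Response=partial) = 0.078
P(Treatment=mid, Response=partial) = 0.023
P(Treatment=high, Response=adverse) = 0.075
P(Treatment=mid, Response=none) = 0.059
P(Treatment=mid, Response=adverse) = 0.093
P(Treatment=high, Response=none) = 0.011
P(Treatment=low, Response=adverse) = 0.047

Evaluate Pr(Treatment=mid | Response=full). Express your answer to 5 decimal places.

0.30403

P(Response=full) = 0.097 + 0.083 + 0.075 + 0.018 = 0.273.
P(Treatment=mid | Response=full) = 0.083/0.273 = 0.30403.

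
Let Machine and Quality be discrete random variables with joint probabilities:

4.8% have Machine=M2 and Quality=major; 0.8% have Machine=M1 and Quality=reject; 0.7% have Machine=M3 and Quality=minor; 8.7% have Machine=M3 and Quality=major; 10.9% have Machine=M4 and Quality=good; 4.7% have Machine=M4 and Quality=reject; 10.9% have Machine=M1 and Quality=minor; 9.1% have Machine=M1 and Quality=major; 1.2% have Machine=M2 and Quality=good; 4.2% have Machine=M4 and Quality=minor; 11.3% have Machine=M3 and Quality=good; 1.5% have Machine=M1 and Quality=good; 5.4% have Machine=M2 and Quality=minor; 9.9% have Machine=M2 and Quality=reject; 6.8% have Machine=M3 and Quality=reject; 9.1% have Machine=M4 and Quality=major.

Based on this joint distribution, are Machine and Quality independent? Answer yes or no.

no

P(Machine=M1) = 0.223 and P(Quality=minor) = 0.212, so their product is 0.04728, but P(Machine=M1, Quality=minor) = 0.109. Since these differ, Machine and Quality are not independent.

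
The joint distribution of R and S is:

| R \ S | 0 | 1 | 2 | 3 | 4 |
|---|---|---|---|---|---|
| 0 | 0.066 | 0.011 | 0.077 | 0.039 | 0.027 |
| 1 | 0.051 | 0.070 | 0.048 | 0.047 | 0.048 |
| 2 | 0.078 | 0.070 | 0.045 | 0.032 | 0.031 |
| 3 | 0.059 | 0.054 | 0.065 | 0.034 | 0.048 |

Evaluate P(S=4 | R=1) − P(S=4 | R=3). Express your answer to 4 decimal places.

P(R=1) = 0.051 + 0.070 + 0.048 + 0.047 + 0.048 = 0.264; P(S=4 | R=1) = 0.048/0.264 = 0.18182.
P(R=3) = 0.059 + 0.054 + 0.065 + 0.034 + 0.048 = 0.260; P(S=4 | R=3) = 0.048/0.260 = 0.18462.
Difference = -0.0028.

-0.0028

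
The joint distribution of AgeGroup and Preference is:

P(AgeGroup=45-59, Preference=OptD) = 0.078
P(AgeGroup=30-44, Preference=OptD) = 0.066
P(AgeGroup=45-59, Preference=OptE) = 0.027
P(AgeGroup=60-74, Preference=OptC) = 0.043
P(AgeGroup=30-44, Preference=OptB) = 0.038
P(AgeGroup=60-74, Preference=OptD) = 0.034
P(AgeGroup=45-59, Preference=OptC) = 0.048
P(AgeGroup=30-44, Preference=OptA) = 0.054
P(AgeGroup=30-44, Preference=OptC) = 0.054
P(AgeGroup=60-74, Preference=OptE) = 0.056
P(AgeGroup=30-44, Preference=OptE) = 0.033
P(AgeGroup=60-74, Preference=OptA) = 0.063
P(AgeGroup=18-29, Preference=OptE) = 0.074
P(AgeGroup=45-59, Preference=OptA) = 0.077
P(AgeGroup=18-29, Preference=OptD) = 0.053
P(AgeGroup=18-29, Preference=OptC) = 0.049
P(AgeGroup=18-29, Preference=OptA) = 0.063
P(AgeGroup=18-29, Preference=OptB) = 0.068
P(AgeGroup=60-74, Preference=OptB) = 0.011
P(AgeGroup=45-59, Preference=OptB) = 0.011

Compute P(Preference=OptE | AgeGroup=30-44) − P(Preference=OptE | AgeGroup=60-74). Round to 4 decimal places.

P(AgeGroup=30-44) = 0.054 + 0.038 + 0.054 + 0.066 + 0.033 = 0.245; P(Preference=OptE | AgeGroup=30-44) = 0.033/0.245 = 0.13469.
P(AgeGroup=60-74) = 0.063 + 0.011 + 0.043 + 0.034 + 0.056 = 0.207; P(Preference=OptE | AgeGroup=60-74) = 0.056/0.207 = 0.27053.
Difference = -0.1358.

-0.1358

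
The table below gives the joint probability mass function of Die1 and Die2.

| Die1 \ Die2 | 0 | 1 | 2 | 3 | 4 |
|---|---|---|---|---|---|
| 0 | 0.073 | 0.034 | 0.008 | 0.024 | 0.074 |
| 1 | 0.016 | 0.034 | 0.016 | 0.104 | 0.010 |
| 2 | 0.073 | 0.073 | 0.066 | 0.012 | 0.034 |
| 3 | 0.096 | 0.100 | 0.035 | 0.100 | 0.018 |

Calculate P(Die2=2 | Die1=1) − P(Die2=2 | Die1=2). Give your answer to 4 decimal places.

P(Die1=1) = 0.016 + 0.034 + 0.016 + 0.104 + 0.010 = 0.180; P(Die2=2 | Die1=1) = 0.016/0.180 = 0.08889.
P(Die1=2) = 0.073 + 0.073 + 0.066 + 0.012 + 0.034 = 0.258; P(Die2=2 | Die1=2) = 0.066/0.258 = 0.25581.
Difference = -0.1669.

-0.1669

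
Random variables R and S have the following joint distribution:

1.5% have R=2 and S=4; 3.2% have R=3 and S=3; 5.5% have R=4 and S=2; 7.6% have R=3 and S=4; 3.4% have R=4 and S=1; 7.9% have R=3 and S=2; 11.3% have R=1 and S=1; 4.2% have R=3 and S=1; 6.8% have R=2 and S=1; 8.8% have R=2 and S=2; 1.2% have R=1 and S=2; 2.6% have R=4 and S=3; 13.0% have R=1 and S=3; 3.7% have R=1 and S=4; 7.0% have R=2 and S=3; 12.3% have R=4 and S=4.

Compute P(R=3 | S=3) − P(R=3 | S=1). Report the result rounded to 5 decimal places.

-0.03939

P(S=3) = 0.130 + 0.070 + 0.032 + 0.026 = 0.258; P(R=3 | S=3) = 0.032/0.258 = 0.124031.
P(S=1) = 0.113 + 0.068 + 0.042 + 0.034 = 0.257; P(R=3 | S=1) = 0.042/0.257 = 0.163424.
Difference = -0.03939.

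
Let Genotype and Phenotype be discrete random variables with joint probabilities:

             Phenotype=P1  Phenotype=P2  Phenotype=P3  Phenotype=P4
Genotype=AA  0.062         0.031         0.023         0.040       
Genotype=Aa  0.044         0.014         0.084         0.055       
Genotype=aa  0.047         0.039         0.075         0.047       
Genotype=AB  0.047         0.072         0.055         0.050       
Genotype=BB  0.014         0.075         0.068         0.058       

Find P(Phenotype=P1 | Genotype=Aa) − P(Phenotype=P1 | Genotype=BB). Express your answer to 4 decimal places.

0.1582

P(Genotype=Aa) = 0.044 + 0.014 + 0.084 + 0.055 = 0.197; P(Phenotype=P1 | Genotype=Aa) = 0.044/0.197 = 0.22335.
P(Genotype=BB) = 0.014 + 0.075 + 0.068 + 0.058 = 0.215; P(Phenotype=P1 | Genotype=BB) = 0.014/0.215 = 0.06512.
Difference = 0.1582.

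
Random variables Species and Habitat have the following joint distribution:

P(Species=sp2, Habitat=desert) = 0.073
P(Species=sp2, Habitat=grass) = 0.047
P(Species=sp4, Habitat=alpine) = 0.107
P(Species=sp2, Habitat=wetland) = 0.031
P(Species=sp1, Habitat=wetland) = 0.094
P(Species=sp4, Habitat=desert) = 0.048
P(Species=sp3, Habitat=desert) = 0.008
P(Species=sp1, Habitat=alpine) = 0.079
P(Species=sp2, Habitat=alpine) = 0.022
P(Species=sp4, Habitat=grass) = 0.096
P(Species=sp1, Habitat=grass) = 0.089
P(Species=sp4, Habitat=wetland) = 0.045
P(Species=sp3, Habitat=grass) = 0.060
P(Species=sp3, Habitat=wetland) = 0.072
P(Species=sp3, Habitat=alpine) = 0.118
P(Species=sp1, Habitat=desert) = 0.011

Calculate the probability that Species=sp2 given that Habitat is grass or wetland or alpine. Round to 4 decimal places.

0.1163

P(Habitat=grass) = 0.089 + 0.047 + 0.060 + 0.096 = 0.292.
P(Habitat=wetland) = 0.094 + 0.031 + 0.072 + 0.045 = 0.242.
P(Habitat=alpine) = 0.079 + 0.022 + 0.118 + 0.107 = 0.326.
P(Habitat ∈ {grass, wetland, alpine}) = 0.292 + 0.242 + 0.326 = 0.860; P(Species=sp2, Habitat ∈ {grass, wetland, alpine}) = 0.047 + 0.031 + 0.022 = 0.100.
P(Species=sp2 | Habitat ∈ {grass, wetland, alpine}) = 0.100/0.860 = 0.1163.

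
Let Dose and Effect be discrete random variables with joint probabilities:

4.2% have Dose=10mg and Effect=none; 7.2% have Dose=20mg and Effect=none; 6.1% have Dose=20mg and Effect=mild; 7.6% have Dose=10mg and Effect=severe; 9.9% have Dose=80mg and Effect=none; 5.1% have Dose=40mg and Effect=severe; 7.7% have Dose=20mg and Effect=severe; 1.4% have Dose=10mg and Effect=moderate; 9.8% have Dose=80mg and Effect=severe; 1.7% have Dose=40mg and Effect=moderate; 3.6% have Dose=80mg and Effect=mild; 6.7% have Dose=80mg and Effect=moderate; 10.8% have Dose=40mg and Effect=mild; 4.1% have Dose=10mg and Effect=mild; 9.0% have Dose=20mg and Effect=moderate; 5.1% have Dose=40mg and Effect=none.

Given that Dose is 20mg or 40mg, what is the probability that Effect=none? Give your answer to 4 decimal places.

0.2334

P(Dose=20mg) = 0.072 + 0.061 + 0.090 + 0.077 = 0.300.
P(Dose=40mg) = 0.051 + 0.108 + 0.017 + 0.051 = 0.227.
P(Dose ∈ {20mg, 40mg}) = 0.300 + 0.227 = 0.527; P(Effect=none, Dose ∈ {20mg, 40mg}) = 0.072 + 0.051 = 0.123.
P(Effect=none | Dose ∈ {20mg, 40mg}) = 0.123/0.527 = 0.2334.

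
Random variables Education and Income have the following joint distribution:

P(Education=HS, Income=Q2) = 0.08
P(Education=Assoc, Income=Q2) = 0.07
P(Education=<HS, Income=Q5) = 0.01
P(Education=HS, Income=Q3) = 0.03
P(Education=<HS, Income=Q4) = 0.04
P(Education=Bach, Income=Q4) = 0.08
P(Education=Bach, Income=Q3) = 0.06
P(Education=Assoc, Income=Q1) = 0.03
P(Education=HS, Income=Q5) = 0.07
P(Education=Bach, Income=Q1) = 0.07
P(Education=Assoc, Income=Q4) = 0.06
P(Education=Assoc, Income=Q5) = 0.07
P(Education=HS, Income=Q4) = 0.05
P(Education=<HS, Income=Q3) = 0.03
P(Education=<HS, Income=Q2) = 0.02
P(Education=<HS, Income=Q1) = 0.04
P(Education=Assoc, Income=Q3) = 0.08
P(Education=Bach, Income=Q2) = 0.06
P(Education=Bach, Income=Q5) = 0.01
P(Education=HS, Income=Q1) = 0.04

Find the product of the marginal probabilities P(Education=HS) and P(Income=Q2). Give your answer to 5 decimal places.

P(Education=HS) = 0.04 + 0.08 + 0.03 + 0.05 + 0.07 = 0.27.
P(Income=Q2) = 0.02 + 0.08 + 0.07 + 0.06 = 0.23.
Product: 0.27 × 0.23 = 0.06210.

0.06210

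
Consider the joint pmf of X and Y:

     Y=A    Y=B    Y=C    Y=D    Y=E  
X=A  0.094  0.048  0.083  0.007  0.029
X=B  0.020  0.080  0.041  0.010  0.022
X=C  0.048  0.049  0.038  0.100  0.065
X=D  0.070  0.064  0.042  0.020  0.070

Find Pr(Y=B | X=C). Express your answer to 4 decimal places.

0.1633

P(X=C) = 0.048 + 0.049 + 0.038 + 0.100 + 0.065 = 0.300.
P(Y=B | X=C) = 0.049/0.300 = 0.1633.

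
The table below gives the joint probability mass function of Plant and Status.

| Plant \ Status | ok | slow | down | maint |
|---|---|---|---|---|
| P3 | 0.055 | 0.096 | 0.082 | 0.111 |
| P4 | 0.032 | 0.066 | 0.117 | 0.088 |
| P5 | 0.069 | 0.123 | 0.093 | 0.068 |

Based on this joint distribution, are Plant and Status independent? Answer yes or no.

no

P(Plant=P4) = 0.303 and P(Status=down) = 0.292, so their product is 0.08848, but P(Plant=P4, Status=down) = 0.117. Since these differ, Plant and Status are not independent.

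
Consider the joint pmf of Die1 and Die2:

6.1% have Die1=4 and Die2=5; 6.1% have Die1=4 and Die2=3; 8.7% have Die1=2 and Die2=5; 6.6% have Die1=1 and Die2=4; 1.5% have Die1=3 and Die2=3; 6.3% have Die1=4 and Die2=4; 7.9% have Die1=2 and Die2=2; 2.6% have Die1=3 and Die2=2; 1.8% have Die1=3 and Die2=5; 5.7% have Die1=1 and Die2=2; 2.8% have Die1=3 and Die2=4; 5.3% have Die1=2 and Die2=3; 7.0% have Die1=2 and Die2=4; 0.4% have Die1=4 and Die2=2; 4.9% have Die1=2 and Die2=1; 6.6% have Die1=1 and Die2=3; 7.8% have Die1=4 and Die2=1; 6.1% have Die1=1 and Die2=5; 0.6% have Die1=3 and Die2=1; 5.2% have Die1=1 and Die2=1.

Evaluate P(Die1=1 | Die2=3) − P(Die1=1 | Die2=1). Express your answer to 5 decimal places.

0.05738

P(Die2=3) = 0.066 + 0.053 + 0.015 + 0.061 = 0.195; P(Die1=1 | Die2=3) = 0.066/0.195 = 0.338462.
P(Die2=1) = 0.052 + 0.049 + 0.006 + 0.078 = 0.185; P(Die1=1 | Die2=1) = 0.052/0.185 = 0.281081.
Difference = 0.05738.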